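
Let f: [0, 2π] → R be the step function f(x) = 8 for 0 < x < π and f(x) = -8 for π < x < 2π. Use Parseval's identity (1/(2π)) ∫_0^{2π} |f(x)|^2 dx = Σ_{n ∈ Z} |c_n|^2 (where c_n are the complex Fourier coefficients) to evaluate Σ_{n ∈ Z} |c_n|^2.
Σ |c_n|^2 = 64

Parseval equates the L^2 energy of f (normalised by 1/(2π)) with the ℓ^2 sum of its Fourier coefficients: (1/(2π)) ∫_0^{2π} |f|^2 = Σ |c_n|^2.
Compute the left side: (1/(2π)) [∫_0^π 8^2 dx + ∫_π^{2π} (-8)^2 dx] = (1/(2π)) · (64π + 64π) = (64 + 64)/2 = 64.
So Σ_{n ∈ Z} |c_n|^2 = 64.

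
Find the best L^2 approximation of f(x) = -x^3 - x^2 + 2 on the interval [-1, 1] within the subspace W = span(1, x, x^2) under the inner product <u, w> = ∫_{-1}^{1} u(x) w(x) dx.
g(x) = -x^2 - 3*x/5 + 2

The best approximation g ∈ W is the orthogonal projection of f onto W. Writing g = a_0 + a_1 x + a_2 x^2, the coefficients solve the normal equations G · a = b where
  G_{ij} = <φ_i, φ_j> and b_i = <f, φ_i>, with φ_0 = 1, φ_1 = x, φ_2 = x^2.
G =
  [2, 0, 2/3]
  [0, 2/3, 0]
  [2/3, 0, 2/5],
b = (10/3, -2/5, 14/15).
Solving gives a_0 = 2, a_1 = -3/5, a_2 = -1, so
  g(x) = -x^2 - 3*x/5 + 2.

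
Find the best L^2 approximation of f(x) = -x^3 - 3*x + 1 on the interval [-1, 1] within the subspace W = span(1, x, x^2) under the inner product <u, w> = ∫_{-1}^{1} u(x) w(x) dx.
g(x) = 1 - 18*x/5

The best approximation g ∈ W is the orthogonal projection of f onto W. Writing g = a_0 + a_1 x + a_2 x^2, the coefficients solve the normal equations G · a = b where
  G_{ij} = <φ_i, φ_j> and b_i = <f, φ_i>, with φ_0 = 1, φ_1 = x, φ_2 = x^2.
G =
  [2, 0, 2/3]
  [0, 2/3, 0]
  [2/3, 0, 2/5],
b = (2, -12/5, 2/3).
Solving gives a_0 = 1, a_1 = -18/5, a_2 = 0, so
  g(x) = 1 - 18*x/5.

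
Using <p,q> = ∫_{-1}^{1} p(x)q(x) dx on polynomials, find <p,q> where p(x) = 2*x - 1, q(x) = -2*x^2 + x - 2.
<p,q> = 20/3

Expand the product: p(x)·q(x) = -4*x^3 + 4*x^2 - 5*x + 2.
∫_{-1}^{1} of each monomial x^k gives [2/(k+1) if k even, 0 if k odd]. Integrating term-by-term (or equivalently evaluating the antiderivative F(x) = -x^4 + 4*x^3/3 - 5*x^2/2 + 2*x at the endpoints):
  F(1) − F(−1) = -1/6 − (-41/6) = 20/3.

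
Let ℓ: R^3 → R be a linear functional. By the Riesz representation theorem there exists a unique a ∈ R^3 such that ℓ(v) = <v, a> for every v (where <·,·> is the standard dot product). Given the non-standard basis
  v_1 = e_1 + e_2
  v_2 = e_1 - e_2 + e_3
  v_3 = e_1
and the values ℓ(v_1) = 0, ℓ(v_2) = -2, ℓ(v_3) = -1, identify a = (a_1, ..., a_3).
a = (-1, 1, 0)

Write a = (a_1, ..., a_3) in the standard basis. For each basis vector v_i, ℓ(v_i) = <v_i, a> is a linear equation in the a_j's. Collect the n equations into a matrix system V a = ℓ, where row i of V is v_i (expressed in the standard basis). Since V is invertible (lower-triangular with 1s on the diagonal, up to permutation), solve by back-substitution:
  V =
[[1, 1, 0],
 [1, -1, 1],
 [1, 0, 0]]
  V a = (0, -2, -1)
Solving gives a = (-1, 1, 0).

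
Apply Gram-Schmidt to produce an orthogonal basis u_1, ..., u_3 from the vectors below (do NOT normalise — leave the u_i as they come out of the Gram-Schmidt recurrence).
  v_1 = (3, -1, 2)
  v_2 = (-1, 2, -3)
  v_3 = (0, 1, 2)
Orthogonal basis:
  u_1 = (3, -1, 2)
  u_2 = (19/14, 17/14, -10/7)
  u_3 = (-17/75, 119/75, 17/15)

Apply the Gram-Schmidt recurrence
  u_1 = v_1
  u_i = v_i − Σ_{j<i} ((v_i · u_j) / (u_j · u_j)) · u_j.

Step by step this gives:
  u_1 = (3, -1, 2)
  u_2 = (19/14, 17/14, -10/7)
  u_3 = (-17/75, 119/75, 17/15)

Orthogonality check:
  u_2 · u_1 = 0 (should be 0)
  u_3 · u_1 = 0 (should be 0)
  u_3 · u_2 = 0 (should be 0)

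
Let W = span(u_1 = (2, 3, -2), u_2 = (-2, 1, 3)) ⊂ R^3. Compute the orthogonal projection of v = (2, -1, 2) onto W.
proj_W(v) = (-62/189, -109/189, 58/189)

Set up U = [u_1 | ... | u_2] ∈ R^(3×2). The projector onto W = col(U) is P = U (U^T U)^(-1) U^T.
Compute U^T U =
  [17, -7]
  [-7, 14],
and U^T v = (-3, 1).
Solve U^T U · c = U^T v for the coefficients: c = (-5/27, -4/189). The projection is proj_W(v) = U c.
Check: (v - proj_W(v)) · u_1 = 0  (should be 0).
Check: (v - proj_W(v)) · u_2 = 0  (should be 0).
Result: proj_W(v) = (-62/189, -109/189, 58/189).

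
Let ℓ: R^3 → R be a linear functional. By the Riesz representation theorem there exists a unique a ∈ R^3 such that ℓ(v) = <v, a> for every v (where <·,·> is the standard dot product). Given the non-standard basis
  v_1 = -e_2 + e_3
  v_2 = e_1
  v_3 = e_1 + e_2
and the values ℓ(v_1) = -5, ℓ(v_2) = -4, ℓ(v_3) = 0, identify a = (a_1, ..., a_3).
a = (-4, 4, -1)

Write a = (a_1, ..., a_3) in the standard basis. For each basis vector v_i, ℓ(v_i) = <v_i, a> is a linear equation in the a_j's. Collect the n equations into a matrix system V a = ℓ, where row i of V is v_i (expressed in the standard basis). Since V is invertible (lower-triangular with 1s on the diagonal, up to permutation), solve by back-substitution:
  V =
[[0, -1, 1],
 [1, 0, 0],
 [1, 1, 0]]
  V a = (-5, -4, 0)
Solving gives a = (-4, 4, -1).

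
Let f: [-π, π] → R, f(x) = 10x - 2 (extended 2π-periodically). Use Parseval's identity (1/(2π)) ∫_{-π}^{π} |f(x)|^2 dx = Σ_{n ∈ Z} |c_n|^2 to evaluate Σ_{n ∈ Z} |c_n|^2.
Σ |c_n|^2 = 100π^2/3 + 4

Expand and integrate term by term over [-π, π]:
  ∫ (10x)^2 dx = 100·(2π^3/3); ∫ 2·10·(-2)·x dx = 0 (odd integrand); ∫ (-2)^2 dx = 4·2π.
So (1/(2π)) ∫_{-π}^{π} (10x - 2)^2 dx = 100π^2/3 + 4 = 100π^2/3 + 4.
Parseval ⇒ Σ |c_n|^2 = 100π^2/3 + 4.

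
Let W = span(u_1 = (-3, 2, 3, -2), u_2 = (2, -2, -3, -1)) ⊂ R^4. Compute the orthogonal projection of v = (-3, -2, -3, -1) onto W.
proj_W(v) = (48/179, -148/179, -222/179, -374/179)

Set up U = [u_1 | ... | u_2] ∈ R^(4×2). The projector onto W = col(U) is P = U (U^T U)^(-1) U^T.
Compute U^T U =
  [26, -17]
  [-17, 18],
and U^T v = (-2, 8).
Solve U^T U · c = U^T v for the coefficients: c = (100/179, 174/179). The projection is proj_W(v) = U c.
Check: (v - proj_W(v)) · u_1 = 0  (should be 0).
Check: (v - proj_W(v)) · u_2 = 0  (should be 0).
Result: proj_W(v) = (48/179, -148/179, -222/179, -374/179).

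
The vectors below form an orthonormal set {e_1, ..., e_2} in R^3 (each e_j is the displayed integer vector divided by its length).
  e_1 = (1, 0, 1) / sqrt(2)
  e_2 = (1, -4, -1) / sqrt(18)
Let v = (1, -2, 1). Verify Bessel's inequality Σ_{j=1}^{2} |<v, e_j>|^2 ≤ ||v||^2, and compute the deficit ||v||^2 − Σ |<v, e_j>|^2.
Σ |<v, e_j>|^2 = 50/9; ||v||^2 = 6; deficit = 4/9

Write each e_j = u_j / sqrt(<u_j, u_j>) where u_j is the displayed integer vector. Then <v, e_j> = <v, u_j> / sqrt(<u_j, u_j>), so |<v, e_j>|^2 = <v, u_j>^2 / <u_j, u_j>.
Coefficients: <v, e_1> = 2/sqrt(2), <v, e_2> = 8/sqrt(18).
Square and sum: Σ |<v, e_j>|^2 = 50/9.
Compute ||v||^2 = v·v = 6.
Deficit = 6 − 50/9 = 4/9 ≥ 0, confirming Bessel's inequality. (The deficit equals ||v − Σ <v,e_j> e_j||^2, the squared distance from v to span{e_j}.)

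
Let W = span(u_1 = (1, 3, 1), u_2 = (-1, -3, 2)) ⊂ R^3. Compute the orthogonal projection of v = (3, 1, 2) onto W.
proj_W(v) = (3/5, 9/5, 2)

Set up U = [u_1 | ... | u_2] ∈ R^(3×2). The projector onto W = col(U) is P = U (U^T U)^(-1) U^T.
Compute U^T U =
  [11, -8]
  [-8, 14],
and U^T v = (8, -2).
Solve U^T U · c = U^T v for the coefficients: c = (16/15, 7/15). The projection is proj_W(v) = U c.
Check: (v - proj_W(v)) · u_1 = 0  (should be 0).
Check: (v - proj_W(v)) · u_2 = 0  (should be 0).
Result: proj_W(v) = (3/5, 9/5, 2).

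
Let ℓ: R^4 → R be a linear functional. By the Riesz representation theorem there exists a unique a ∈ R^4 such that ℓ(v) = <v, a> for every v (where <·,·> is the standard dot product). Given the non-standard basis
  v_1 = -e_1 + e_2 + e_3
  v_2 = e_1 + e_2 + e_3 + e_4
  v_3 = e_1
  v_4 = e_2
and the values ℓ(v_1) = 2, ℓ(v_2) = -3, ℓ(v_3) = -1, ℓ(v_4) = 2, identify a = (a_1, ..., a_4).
a = (-1, 2, -1, -3)

Write a = (a_1, ..., a_4) in the standard basis. For each basis vector v_i, ℓ(v_i) = <v_i, a> is a linear equation in the a_j's. Collect the n equations into a matrix system V a = ℓ, where row i of V is v_i (expressed in the standard basis). Since V is invertible (lower-triangular with 1s on the diagonal, up to permutation), solve by back-substitution:
  V =
[[-1, 1, 1, 0],
 [1, 1, 1, 1],
 [1, 0, 0, 0],
 [0, 1, 0, 0]]
  V a = (2, -3, -1, 2)
Solving gives a = (-1, 2, -1, -3).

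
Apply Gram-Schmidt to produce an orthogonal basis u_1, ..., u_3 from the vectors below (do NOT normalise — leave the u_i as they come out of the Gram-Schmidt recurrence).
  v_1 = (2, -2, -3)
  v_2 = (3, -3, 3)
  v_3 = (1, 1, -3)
Orthogonal basis:
  u_1 = (2, -2, -3)
  u_2 = (45/17, -45/17, 60/17)
  u_3 = (1, 1, 0)

Apply the Gram-Schmidt recurrence
  u_1 = v_1
  u_i = v_i − Σ_{j<i} ((v_i · u_j) / (u_j · u_j)) · u_j.

Step by step this gives:
  u_1 = (2, -2, -3)
  u_2 = (45/17, -45/17, 60/17)
  u_3 = (1, 1, 0)

Orthogonality check:
  u_2 · u_1 = 0 (should be 0)
  u_3 · u_1 = 0 (should be 0)
  u_3 · u_2 = 0 (should be 0)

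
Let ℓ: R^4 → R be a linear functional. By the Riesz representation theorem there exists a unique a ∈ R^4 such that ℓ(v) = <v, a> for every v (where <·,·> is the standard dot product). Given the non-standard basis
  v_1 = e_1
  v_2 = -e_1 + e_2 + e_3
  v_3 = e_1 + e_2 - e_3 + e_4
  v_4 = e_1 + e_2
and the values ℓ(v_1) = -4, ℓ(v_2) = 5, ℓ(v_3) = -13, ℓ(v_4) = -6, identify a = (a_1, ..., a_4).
a = (-4, -2, 3, -4)

Write a = (a_1, ..., a_4) in the standard basis. For each basis vector v_i, ℓ(v_i) = <v_i, a> is a linear equation in the a_j's. Collect the n equations into a matrix system V a = ℓ, where row i of V is v_i (expressed in the standard basis). Since V is invertible (lower-triangular with 1s on the diagonal, up to permutation), solve by back-substitution:
  V =
[[1, 0, 0, 0],
 [-1, 1, 1, 0],
 [1, 1, -1, 1],
 [1, 1, 0, 0]]
  V a = (-4, 5, -13, -6)
Solving gives a = (-4, -2, 3, -4).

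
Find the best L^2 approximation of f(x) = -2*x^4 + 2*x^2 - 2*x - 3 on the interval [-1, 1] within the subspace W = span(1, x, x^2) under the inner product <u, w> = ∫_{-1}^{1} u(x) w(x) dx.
g(x) = 2*x^2/7 - 2*x - 99/35

The best approximation g ∈ W is the orthogonal projection of f onto W. Writing g = a_0 + a_1 x + a_2 x^2, the coefficients solve the normal equations G · a = b where
  G_{ij} = <φ_i, φ_j> and b_i = <f, φ_i>, with φ_0 = 1, φ_1 = x, φ_2 = x^2.
G =
  [2, 0, 2/3]
  [0, 2/3, 0]
  [2/3, 0, 2/5],
b = (-82/15, -4/3, -62/35).
Solving gives a_0 = -99/35, a_1 = -2, a_2 = 2/7, so
  g(x) = 2*x^2/7 - 2*x - 99/35.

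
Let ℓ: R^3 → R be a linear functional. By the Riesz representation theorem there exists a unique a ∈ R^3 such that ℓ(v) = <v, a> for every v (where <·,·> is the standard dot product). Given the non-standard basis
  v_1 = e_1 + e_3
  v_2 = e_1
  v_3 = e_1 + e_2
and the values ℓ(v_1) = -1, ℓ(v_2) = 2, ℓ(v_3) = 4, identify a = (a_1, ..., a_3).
a = (2, 2, -3)

Write a = (a_1, ..., a_3) in the standard basis. For each basis vector v_i, ℓ(v_i) = <v_i, a> is a linear equation in the a_j's. Collect the n equations into a matrix system V a = ℓ, where row i of V is v_i (expressed in the standard basis). Since V is invertible (lower-triangular with 1s on the diagonal, up to permutation), solve by back-substitution:
  V =
[[1, 0, 1],
 [1, 0, 0],
 [1, 1, 0]]
  V a = (-1, 2, 4)
Solving gives a = (2, 2, -3).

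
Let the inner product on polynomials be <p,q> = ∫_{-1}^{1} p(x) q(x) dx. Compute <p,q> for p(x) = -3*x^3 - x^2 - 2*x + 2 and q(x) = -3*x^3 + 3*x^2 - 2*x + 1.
<p,q> = 566/35

Expand the product: p(x)·q(x) = 9*x^6 - 6*x^5 + 9*x^4 - 13*x^3 + 9*x^2 - 6*x + 2.
∫_{-1}^{1} of each monomial x^k gives [2/(k+1) if k even, 0 if k odd]. Integrating term-by-term (or equivalently evaluating the antiderivative F(x) = 9*x^7/7 - x^6 + 9*x^5/5 - 13*x^4/4 + 3*x^3 - 3*x^2 + 2*x at the endpoints):
  F(1) − F(−1) = 117/140 − (-2147/140) = 566/35.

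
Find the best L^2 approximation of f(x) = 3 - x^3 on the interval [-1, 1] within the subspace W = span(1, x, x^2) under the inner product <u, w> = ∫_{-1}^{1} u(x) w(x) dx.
g(x) = 3 - 3*x/5

The best approximation g ∈ W is the orthogonal projection of f onto W. Writing g = a_0 + a_1 x + a_2 x^2, the coefficients solve the normal equations G · a = b where
  G_{ij} = <φ_i, φ_j> and b_i = <f, φ_i>, with φ_0 = 1, φ_1 = x, φ_2 = x^2.
G =
  [2, 0, 2/3]
  [0, 2/3, 0]
  [2/3, 0, 2/5],
b = (6, -2/5, 2).
Solving gives a_0 = 3, a_1 = -3/5, a_2 = 0, so
  g(x) = 3 - 3*x/5.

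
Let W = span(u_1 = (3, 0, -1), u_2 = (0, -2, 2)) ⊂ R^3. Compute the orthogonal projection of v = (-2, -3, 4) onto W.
proj_W(v) = (-39/19, -60/19, 73/19)

Set up U = [u_1 | ... | u_2] ∈ R^(3×2). The projector onto W = col(U) is P = U (U^T U)^(-1) U^T.
Compute U^T U =
  [10, -2]
  [-2, 8],
and U^T v = (-10, 14).
Solve U^T U · c = U^T v for the coefficients: c = (-13/19, 30/19). The projection is proj_W(v) = U c.
Check: (v - proj_W(v)) · u_1 = 0  (should be 0).
Check: (v - proj_W(v)) · u_2 = 0  (should be 0).
Result: proj_W(v) = (-39/19, -60/19, 73/19).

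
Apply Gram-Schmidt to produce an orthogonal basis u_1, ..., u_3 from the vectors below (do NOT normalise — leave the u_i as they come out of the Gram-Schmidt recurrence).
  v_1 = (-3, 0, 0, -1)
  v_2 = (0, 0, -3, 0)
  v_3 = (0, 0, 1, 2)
Orthogonal basis:
  u_1 = (-3, 0, 0, -1)
  u_2 = (0, 0, -3, 0)
  u_3 = (-3/5, 0, 0, 9/5)

Apply the Gram-Schmidt recurrence
  u_1 = v_1
  u_i = v_i − Σ_{j<i} ((v_i · u_j) / (u_j · u_j)) · u_j.

Step by step this gives:
  u_1 = (-3, 0, 0, -1)
  u_2 = (0, 0, -3, 0)
  u_3 = (-3/5, 0, 0, 9/5)

Orthogonality check:
  u_2 · u_1 = 0 (should be 0)
  u_3 · u_1 = 0 (should be 0)
  u_3 · u_2 = 0 (should be 0)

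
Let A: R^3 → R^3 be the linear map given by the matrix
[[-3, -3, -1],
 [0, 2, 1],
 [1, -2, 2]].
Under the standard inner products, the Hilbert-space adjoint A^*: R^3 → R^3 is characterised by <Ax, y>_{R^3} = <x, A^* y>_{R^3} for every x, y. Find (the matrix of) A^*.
A^* = A^T =
[[-3, 0, 1],
 [-3, 2, -2],
 [-1, 1, 2]]

For real matrices with standard dot products, the defining identity <Ax, y> = <x, A^* y> gives (Ax)^T y = x^T (A^*) y, i.e. x^T A^T y = x^T (A^*) y. Since this holds for all x, y, we must have A^* = A^T. Therefore
A^* =
[[-3, 0, 1],
 [-3, 2, -2],
 [-1, 1, 2]].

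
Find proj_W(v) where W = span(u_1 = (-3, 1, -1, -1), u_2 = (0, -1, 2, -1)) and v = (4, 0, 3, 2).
proj_W(v) = (141/34, -27/17, 61/34, 20/17)

Set up U = [u_1 | ... | u_2] ∈ R^(4×2). The projector onto W = col(U) is P = U (U^T U)^(-1) U^T.
Compute U^T U =
  [12, -2]
  [-2, 6],
and U^T v = (-17, 4).
Solve U^T U · c = U^T v for the coefficients: c = (-47/34, 7/34). The projection is proj_W(v) = U c.
Check: (v - proj_W(v)) · u_1 = 0  (should be 0).
Check: (v - proj_W(v)) · u_2 = 0  (should be 0).
Result: proj_W(v) = (141/34, -27/17, 61/34, 20/17).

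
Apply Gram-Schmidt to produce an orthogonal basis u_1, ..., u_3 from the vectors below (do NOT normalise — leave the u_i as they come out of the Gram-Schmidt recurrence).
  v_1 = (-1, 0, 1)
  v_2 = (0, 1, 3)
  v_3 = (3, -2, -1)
Orthogonal basis:
  u_1 = (-1, 0, 1)
  u_2 = (3/2, 1, 3/2)
  u_3 = (8/11, -24/11, 8/11)

Apply the Gram-Schmidt recurrence
  u_1 = v_1
  u_i = v_i − Σ_{j<i} ((v_i · u_j) / (u_j · u_j)) · u_j.

Step by step this gives:
  u_1 = (-1, 0, 1)
  u_2 = (3/2, 1, 3/2)
  u_3 = (8/11, -24/11, 8/11)

Orthogonality check:
  u_2 · u_1 = 0 (should be 0)
  u_3 · u_1 = 0 (should be 0)
  u_3 · u_2 = 0 (should be 0)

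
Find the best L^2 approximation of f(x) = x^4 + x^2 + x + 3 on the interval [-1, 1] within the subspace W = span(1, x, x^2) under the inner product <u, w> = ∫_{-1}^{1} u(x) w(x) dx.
g(x) = 13*x^2/7 + x + 102/35

The best approximation g ∈ W is the orthogonal projection of f onto W. Writing g = a_0 + a_1 x + a_2 x^2, the coefficients solve the normal equations G · a = b where
  G_{ij} = <φ_i, φ_j> and b_i = <f, φ_i>, with φ_0 = 1, φ_1 = x, φ_2 = x^2.
G =
  [2, 0, 2/3]
  [0, 2/3, 0]
  [2/3, 0, 2/5],
b = (106/15, 2/3, 94/35).
Solving gives a_0 = 102/35, a_1 = 1, a_2 = 13/7, so
  g(x) = 13*x^2/7 + x + 102/35.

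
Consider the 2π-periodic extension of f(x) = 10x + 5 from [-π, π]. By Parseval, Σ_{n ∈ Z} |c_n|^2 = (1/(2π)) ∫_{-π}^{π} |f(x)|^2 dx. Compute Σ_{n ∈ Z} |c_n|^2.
Σ |c_n|^2 = 100π^2/3 + 25

Expand and integrate term by term over [-π, π]:
  ∫ (10x)^2 dx = 100·(2π^3/3); ∫ 2·10·(5)·x dx = 0 (odd integrand); ∫ 5^2 dx = 25·2π.
So (1/(2π)) ∫_{-π}^{π} (10x + 5)^2 dx = 100π^2/3 + 25 = 100π^2/3 + 25.
Parseval ⇒ Σ |c_n|^2 = 100π^2/3 + 25.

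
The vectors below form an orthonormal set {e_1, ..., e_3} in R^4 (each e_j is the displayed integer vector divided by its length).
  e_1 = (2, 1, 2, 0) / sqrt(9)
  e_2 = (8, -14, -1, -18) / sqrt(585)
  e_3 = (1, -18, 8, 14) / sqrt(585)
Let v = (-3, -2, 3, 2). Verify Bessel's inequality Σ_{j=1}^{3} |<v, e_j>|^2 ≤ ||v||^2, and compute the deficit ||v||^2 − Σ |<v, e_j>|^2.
Σ |<v, e_j>|^2 = 134/9; ||v||^2 = 26; deficit = 100/9

Write each e_j = u_j / sqrt(<u_j, u_j>) where u_j is the displayed integer vector. Then <v, e_j> = <v, u_j> / sqrt(<u_j, u_j>), so |<v, e_j>|^2 = <v, u_j>^2 / <u_j, u_j>.
Coefficients: <v, e_1> = -2/sqrt(9), <v, e_2> = -35/sqrt(585), <v, e_3> = 85/sqrt(585).
Square and sum: Σ |<v, e_j>|^2 = 134/9.
Compute ||v||^2 = v·v = 26.
Deficit = 26 − 134/9 = 100/9 ≥ 0, confirming Bessel's inequality. (The deficit equals ||v − Σ <v,e_j> e_j||^2, the squared distance from v to span{e_j}.)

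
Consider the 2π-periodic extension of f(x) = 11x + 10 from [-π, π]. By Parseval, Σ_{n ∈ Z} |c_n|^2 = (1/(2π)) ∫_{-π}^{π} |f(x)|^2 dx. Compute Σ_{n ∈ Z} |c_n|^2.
Σ |c_n|^2 = 121π^2/3 + 100

Expand and integrate term by term over [-π, π]:
  ∫ (11x)^2 dx = 121·(2π^3/3); ∫ 2·11·(10)·x dx = 0 (odd integrand); ∫ 10^2 dx = 100·2π.
So (1/(2π)) ∫_{-π}^{π} (11x + 10)^2 dx = 121π^2/3 + 100 = 121π^2/3 + 100.
Parseval ⇒ Σ |c_n|^2 = 121π^2/3 + 100.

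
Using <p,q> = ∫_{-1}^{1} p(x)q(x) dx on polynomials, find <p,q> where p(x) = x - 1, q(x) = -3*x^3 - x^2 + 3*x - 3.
<p,q> = 112/15

Expand the product: p(x)·q(x) = -3*x^4 + 2*x^3 + 4*x^2 - 6*x + 3.
∫_{-1}^{1} of each monomial x^k gives [2/(k+1) if k even, 0 if k odd]. Integrating term-by-term (or equivalently evaluating the antiderivative F(x) = -3*x^5/5 + x^4/2 + 4*x^3/3 - 3*x^2 + 3*x at the endpoints):
  F(1) − F(−1) = 37/30 − (-187/30) = 112/15.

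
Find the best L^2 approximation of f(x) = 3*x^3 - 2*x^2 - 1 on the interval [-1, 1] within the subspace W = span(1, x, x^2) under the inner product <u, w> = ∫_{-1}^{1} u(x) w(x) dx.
g(x) = -2*x^2 + 9*x/5 - 1

The best approximation g ∈ W is the orthogonal projection of f onto W. Writing g = a_0 + a_1 x + a_2 x^2, the coefficients solve the normal equations G · a = b where
  G_{ij} = <φ_i, φ_j> and b_i = <f, φ_i>, with φ_0 = 1, φ_1 = x, φ_2 = x^2.
G =
  [2, 0, 2/3]
  [0, 2/3, 0]
  [2/3, 0, 2/5],
b = (-10/3, 6/5, -22/15).
Solving gives a_0 = -1, a_1 = 9/5, a_2 = -2, so
  g(x) = -2*x^2 + 9*x/5 - 1.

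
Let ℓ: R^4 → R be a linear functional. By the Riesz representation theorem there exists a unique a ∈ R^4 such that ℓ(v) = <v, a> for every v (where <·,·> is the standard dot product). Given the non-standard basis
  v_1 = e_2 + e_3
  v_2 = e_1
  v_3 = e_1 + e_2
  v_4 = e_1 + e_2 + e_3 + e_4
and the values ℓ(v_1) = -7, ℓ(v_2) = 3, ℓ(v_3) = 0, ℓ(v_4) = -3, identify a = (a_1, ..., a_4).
a = (3, -3, -4, 1)

Write a = (a_1, ..., a_4) in the standard basis. For each basis vector v_i, ℓ(v_i) = <v_i, a> is a linear equation in the a_j's. Collect the n equations into a matrix system V a = ℓ, where row i of V is v_i (expressed in the standard basis). Since V is invertible (lower-triangular with 1s on the diagonal, up to permutation), solve by back-substitution:
  V =
[[0, 1, 1, 0],
 [1, 0, 0, 0],
 [1, 1, 0, 0],
 [1, 1, 1, 1]]
  V a = (-7, 3, 0, -3)
Solving gives a = (3, -3, -4, 1).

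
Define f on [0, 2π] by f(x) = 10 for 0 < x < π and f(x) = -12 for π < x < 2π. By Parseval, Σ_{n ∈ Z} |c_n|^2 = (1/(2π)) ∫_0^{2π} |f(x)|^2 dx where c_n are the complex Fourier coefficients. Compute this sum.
Σ |c_n|^2 = 122

Parseval equates the L^2 energy of f (normalised by 1/(2π)) with the ℓ^2 sum of its Fourier coefficients: (1/(2π)) ∫_0^{2π} |f|^2 = Σ |c_n|^2.
Compute the left side: (1/(2π)) [∫_0^π 10^2 dx + ∫_π^{2π} (-12)^2 dx] = (1/(2π)) · (100π + 144π) = (100 + 144)/2 = 122.
So Σ_{n ∈ Z} |c_n|^2 = 122.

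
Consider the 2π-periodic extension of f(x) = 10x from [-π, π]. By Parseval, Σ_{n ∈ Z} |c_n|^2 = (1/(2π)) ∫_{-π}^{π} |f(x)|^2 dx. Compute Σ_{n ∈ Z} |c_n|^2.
Σ |c_n|^2 = 100π^2/3

Expand and integrate term by term over [-π, π]:
  ∫ (10x)^2 dx = 100·(2π^3/3); ∫ 2·10·(0)·x dx = 0 (odd integrand); ∫ 0^2 dx = 0·2π.
So (1/(2π)) ∫_{-π}^{π} (10x)^2 dx = 100π^2/3 + 0 = 100π^2/3.
Parseval ⇒ Σ |c_n|^2 = 100π^2/3.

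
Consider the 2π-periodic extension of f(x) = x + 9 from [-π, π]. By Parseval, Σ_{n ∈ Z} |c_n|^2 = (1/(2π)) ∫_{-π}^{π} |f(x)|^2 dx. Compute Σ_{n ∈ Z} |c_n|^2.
Σ |c_n|^2 = π^2/3 + 81

Expand and integrate term by term over [-π, π]:
  ∫ (x)^2 dx = 1·(2π^3/3); ∫ 2·1·(9)·x dx = 0 (odd integrand); ∫ 9^2 dx = 81·2π.
So (1/(2π)) ∫_{-π}^{π} (x + 9)^2 dx = 1π^2/3 + 81 = π^2/3 + 81.
Parseval ⇒ Σ |c_n|^2 = π^2/3 + 81.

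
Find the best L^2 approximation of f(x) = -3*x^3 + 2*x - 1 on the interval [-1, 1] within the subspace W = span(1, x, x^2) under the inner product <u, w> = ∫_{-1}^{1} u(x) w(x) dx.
g(x) = x/5 - 1

The best approximation g ∈ W is the orthogonal projection of f onto W. Writing g = a_0 + a_1 x + a_2 x^2, the coefficients solve the normal equations G · a = b where
  G_{ij} = <φ_i, φ_j> and b_i = <f, φ_i>, with φ_0 = 1, φ_1 = x, φ_2 = x^2.
G =
  [2, 0, 2/3]
  [0, 2/3, 0]
  [2/3, 0, 2/5],
b = (-2, 2/15, -2/3).
Solving gives a_0 = -1, a_1 = 1/5, a_2 = 0, so
  g(x) = x/5 - 1.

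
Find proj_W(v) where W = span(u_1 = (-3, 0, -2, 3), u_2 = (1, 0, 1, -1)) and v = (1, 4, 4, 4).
proj_W(v) = (-3/2, 0, 4, 3/2)

Set up U = [u_1 | ... | u_2] ∈ R^(4×2). The projector onto W = col(U) is P = U (U^T U)^(-1) U^T.
Compute U^T U =
  [22, -8]
  [-8, 3],
and U^T v = (1, 1).
Solve U^T U · c = U^T v for the coefficients: c = (11/2, 15). The projection is proj_W(v) = U c.
Check: (v - proj_W(v)) · u_1 = 0  (should be 0).
Check: (v - proj_W(v)) · u_2 = 0  (should be 0).
Result: proj_W(v) = (-3/2, 0, 4, 3/2).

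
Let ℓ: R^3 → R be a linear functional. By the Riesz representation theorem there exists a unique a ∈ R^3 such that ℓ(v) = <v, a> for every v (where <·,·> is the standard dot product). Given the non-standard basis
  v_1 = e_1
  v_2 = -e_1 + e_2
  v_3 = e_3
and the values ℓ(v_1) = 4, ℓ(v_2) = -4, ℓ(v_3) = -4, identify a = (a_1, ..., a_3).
a = (4, 0, -4)

Write a = (a_1, ..., a_3) in the standard basis. For each basis vector v_i, ℓ(v_i) = <v_i, a> is a linear equation in the a_j's. Collect the n equations into a matrix system V a = ℓ, where row i of V is v_i (expressed in the standard basis). Since V is invertible (lower-triangular with 1s on the diagonal, up to permutation), solve by back-substitution:
  V =
[[1, 0, 0],
 [-1, 1, 0],
 [0, 0, 1]]
  V a = (4, -4, -4)
Solving gives a = (4, 0, -4).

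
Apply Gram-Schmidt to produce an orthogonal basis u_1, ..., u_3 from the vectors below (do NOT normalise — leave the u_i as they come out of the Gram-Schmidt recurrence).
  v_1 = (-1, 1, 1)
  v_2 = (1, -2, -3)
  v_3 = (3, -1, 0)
Orthogonal basis:
  u_1 = (-1, 1, 1)
  u_2 = (-1, 0, -1)
  u_3 = (1/6, 1/3, -1/6)

Apply the Gram-Schmidt recurrence
  u_1 = v_1
  u_i = v_i − Σ_{j<i} ((v_i · u_j) / (u_j · u_j)) · u_j.

Step by step this gives:
  u_1 = (-1, 1, 1)
  u_2 = (-1, 0, -1)
  u_3 = (1/6, 1/3, -1/6)

Orthogonality check:
  u_2 · u_1 = 0 (should be 0)
  u_3 · u_1 = 0 (should be 0)
  u_3 · u_2 = 0 (should be 0)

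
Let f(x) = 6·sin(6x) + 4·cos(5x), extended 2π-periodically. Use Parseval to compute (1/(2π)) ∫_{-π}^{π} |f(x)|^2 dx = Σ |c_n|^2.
Σ |c_n|^2 = 26

Expand |f|^2 and use orthogonality of {sin(nx), cos(mx)} on [-π, π]:
  ∫_{-π}^{π} sin(nx)^2 dx = π, ∫ cos(mx)^2 dx = π, and cross terms integrate to 0.
So ∫_{-π}^{π} f(x)^2 dx = 6^2 · π + 4^2 · π = (36 + 16)π.
Divide by 2π: (36 + 16)/2 = 26.
By Parseval, this equals Σ |c_n|^2.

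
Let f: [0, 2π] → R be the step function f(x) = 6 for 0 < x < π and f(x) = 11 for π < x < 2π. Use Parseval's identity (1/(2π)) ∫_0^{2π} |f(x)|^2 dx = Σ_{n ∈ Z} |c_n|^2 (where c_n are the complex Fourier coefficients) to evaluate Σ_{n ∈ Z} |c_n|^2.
Σ |c_n|^2 = 157/2

Parseval equates the L^2 energy of f (normalised by 1/(2π)) with the ℓ^2 sum of its Fourier coefficients: (1/(2π)) ∫_0^{2π} |f|^2 = Σ |c_n|^2.
Compute the left side: (1/(2π)) [∫_0^π 6^2 dx + ∫_π^{2π} 11^2 dx] = (1/(2π)) · (36π + 121π) = (36 + 121)/2 = 157/2.
So Σ_{n ∈ Z} |c_n|^2 = 157/2.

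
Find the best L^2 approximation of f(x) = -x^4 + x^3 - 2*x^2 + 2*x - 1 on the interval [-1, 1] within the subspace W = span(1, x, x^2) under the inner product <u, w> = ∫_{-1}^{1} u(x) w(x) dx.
g(x) = -20*x^2/7 + 13*x/5 - 32/35

The best approximation g ∈ W is the orthogonal projection of f onto W. Writing g = a_0 + a_1 x + a_2 x^2, the coefficients solve the normal equations G · a = b where
  G_{ij} = <φ_i, φ_j> and b_i = <f, φ_i>, with φ_0 = 1, φ_1 = x, φ_2 = x^2.
G =
  [2, 0, 2/3]
  [0, 2/3, 0]
  [2/3, 0, 2/5],
b = (-56/15, 26/15, -184/105).
Solving gives a_0 = -32/35, a_1 = 13/5, a_2 = -20/7, so
  g(x) = -20*x^2/7 + 13*x/5 - 32/35.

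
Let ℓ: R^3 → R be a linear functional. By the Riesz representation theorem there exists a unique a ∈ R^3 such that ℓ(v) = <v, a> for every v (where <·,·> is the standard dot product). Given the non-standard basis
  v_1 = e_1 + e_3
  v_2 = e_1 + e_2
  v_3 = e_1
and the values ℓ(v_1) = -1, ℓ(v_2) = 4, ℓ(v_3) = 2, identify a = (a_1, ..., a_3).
a = (2, 2, -3)

Write a = (a_1, ..., a_3) in the standard basis. For each basis vector v_i, ℓ(v_i) = <v_i, a> is a linear equation in the a_j's. Collect the n equations into a matrix system V a = ℓ, where row i of V is v_i (expressed in the standard basis). Since V is invertible (lower-triangular with 1s on the diagonal, up to permutation), solve by back-substitution:
  V =
[[1, 0, 1],
 [1, 1, 0],
 [1, 0, 0]]
  V a = (-1, 4, 2)
Solving gives a = (2, 2, -3).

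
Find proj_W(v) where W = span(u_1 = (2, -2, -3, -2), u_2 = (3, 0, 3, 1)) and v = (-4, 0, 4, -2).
proj_W(v) = (-497/187, 314/187, 288/187, 23/17)

Set up U = [u_1 | ... | u_2] ∈ R^(4×2). The projector onto W = col(U) is P = U (U^T U)^(-1) U^T.
Compute U^T U =
  [21, -5]
  [-5, 19],
and U^T v = (-16, -2).
Solve U^T U · c = U^T v for the coefficients: c = (-157/187, -61/187). The projection is proj_W(v) = U c.
Check: (v - proj_W(v)) · u_1 = 0  (should be 0).
Check: (v - proj_W(v)) · u_2 = 0  (should be 0).
Result: proj_W(v) = (-497/187, 314/187, 288/187, 23/17).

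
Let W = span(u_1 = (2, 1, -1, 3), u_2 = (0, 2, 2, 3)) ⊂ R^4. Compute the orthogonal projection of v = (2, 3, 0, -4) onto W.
proj_W(v) = (-31/87, -121/174, -59/174, -38/29)

Set up U = [u_1 | ... | u_2] ∈ R^(4×2). The projector onto W = col(U) is P = U (U^T U)^(-1) U^T.
Compute U^T U =
  [15, 9]
  [9, 17],
and U^T v = (-5, -6).
Solve U^T U · c = U^T v for the coefficients: c = (-31/174, -15/58). The projection is proj_W(v) = U c.
Check: (v - proj_W(v)) · u_1 = 0  (should be 0).
Check: (v - proj_W(v)) · u_2 = 0  (should be 0).
Result: proj_W(v) = (-31/87, -121/174, -59/174, -38/29).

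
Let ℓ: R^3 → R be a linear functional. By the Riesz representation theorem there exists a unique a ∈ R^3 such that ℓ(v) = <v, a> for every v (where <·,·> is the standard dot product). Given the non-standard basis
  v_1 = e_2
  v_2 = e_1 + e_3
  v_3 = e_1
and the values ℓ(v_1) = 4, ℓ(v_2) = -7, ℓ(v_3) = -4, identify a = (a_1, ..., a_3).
a = (-4, 4, -3)

Write a = (a_1, ..., a_3) in the standard basis. For each basis vector v_i, ℓ(v_i) = <v_i, a> is a linear equation in the a_j's. Collect the n equations into a matrix system V a = ℓ, where row i of V is v_i (expressed in the standard basis). Since V is invertible (lower-triangular with 1s on the diagonal, up to permutation), solve by back-substitution:
  V =
[[0, 1, 0],
 [1, 0, 1],
 [1, 0, 0]]
  V a = (4, -7, -4)
Solving gives a = (-4, 4, -3).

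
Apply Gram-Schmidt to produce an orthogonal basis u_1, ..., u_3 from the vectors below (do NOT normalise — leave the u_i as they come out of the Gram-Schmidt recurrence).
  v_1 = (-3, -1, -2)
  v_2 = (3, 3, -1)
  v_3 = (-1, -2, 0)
Orthogonal basis:
  u_1 = (-3, -1, -2)
  u_2 = (6/7, 16/7, -17/7)
  u_3 = (77/166, -99/166, -33/83)

Apply the Gram-Schmidt recurrence
  u_1 = v_1
  u_i = v_i − Σ_{j<i} ((v_i · u_j) / (u_j · u_j)) · u_j.

Step by step this gives:
  u_1 = (-3, -1, -2)
  u_2 = (6/7, 16/7, -17/7)
  u_3 = (77/166, -99/166, -33/83)

Orthogonality check:
  u_2 · u_1 = 0 (should be 0)
  u_3 · u_1 = 0 (should be 0)
  u_3 · u_2 = 0 (should be 0)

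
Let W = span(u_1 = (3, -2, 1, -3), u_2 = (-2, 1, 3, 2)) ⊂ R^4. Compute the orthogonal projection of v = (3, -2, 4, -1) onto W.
proj_W(v) = (614/293, -498/293, 1180/293, -614/293)

Set up U = [u_1 | ... | u_2] ∈ R^(4×2). The projector onto W = col(U) is P = U (U^T U)^(-1) U^T.
Compute U^T U =
  [23, -11]
  [-11, 18],
and U^T v = (20, 2).
Solve U^T U · c = U^T v for the coefficients: c = (382/293, 266/293). The projection is proj_W(v) = U c.
Check: (v - proj_W(v)) · u_1 = 0  (should be 0).
Check: (v - proj_W(v)) · u_2 = 0  (should be 0).
Result: proj_W(v) = (614/293, -498/293, 1180/293, -614/293).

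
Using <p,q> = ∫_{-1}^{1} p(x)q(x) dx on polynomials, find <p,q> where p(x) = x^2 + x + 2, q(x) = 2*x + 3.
<p,q> = 46/3

Expand the product: p(x)·q(x) = 2*x^3 + 5*x^2 + 7*x + 6.
∫_{-1}^{1} of each monomial x^k gives [2/(k+1) if k even, 0 if k odd]. Integrating term-by-term (or equivalently evaluating the antiderivative F(x) = x^4/2 + 5*x^3/3 + 7*x^2/2 + 6*x at the endpoints):
  F(1) − F(−1) = 35/3 − (-11/3) = 46/3.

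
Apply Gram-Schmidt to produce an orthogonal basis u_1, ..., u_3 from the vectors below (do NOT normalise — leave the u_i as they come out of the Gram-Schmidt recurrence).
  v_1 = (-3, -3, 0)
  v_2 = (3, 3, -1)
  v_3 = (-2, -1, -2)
Orthogonal basis:
  u_1 = (-3, -3, 0)
  u_2 = (0, 0, -1)
  u_3 = (-1/2, 1/2, 0)

Apply the Gram-Schmidt recurrence
  u_1 = v_1
  u_i = v_i − Σ_{j<i} ((v_i · u_j) / (u_j · u_j)) · u_j.

Step by step this gives:
  u_1 = (-3, -3, 0)
  u_2 = (0, 0, -1)
  u_3 = (-1/2, 1/2, 0)

Orthogonality check:
  u_2 · u_1 = 0 (should be 0)
  u_3 · u_1 = 0 (should be 0)
  u_3 · u_2 = 0 (should be 0)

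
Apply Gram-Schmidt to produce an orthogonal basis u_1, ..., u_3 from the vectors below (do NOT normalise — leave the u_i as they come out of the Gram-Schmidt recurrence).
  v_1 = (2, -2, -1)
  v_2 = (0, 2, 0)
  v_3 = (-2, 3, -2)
Orthogonal basis:
  u_1 = (2, -2, -1)
  u_2 = (8/9, 10/9, -4/9)
  u_3 = (-6/5, 0, -12/5)

Apply the Gram-Schmidt recurrence
  u_1 = v_1
  u_i = v_i − Σ_{j<i} ((v_i · u_j) / (u_j · u_j)) · u_j.

Step by step this gives:
  u_1 = (2, -2, -1)
  u_2 = (8/9, 10/9, -4/9)
  u_3 = (-6/5, 0, -12/5)

Orthogonality check:
  u_2 · u_1 = 0 (should be 0)
  u_3 · u_1 = 0 (should be 0)
  u_3 · u_2 = 0 (should be 0)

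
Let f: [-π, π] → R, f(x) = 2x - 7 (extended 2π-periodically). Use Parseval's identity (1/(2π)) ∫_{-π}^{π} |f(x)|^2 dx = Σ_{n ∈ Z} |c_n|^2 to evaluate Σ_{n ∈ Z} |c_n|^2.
Σ |c_n|^2 = 4π^2/3 + 49

Expand and integrate term by term over [-π, π]:
  ∫ (2x)^2 dx = 4·(2π^3/3); ∫ 2·2·(-7)·x dx = 0 (odd integrand); ∫ (-7)^2 dx = 49·2π.
So (1/(2π)) ∫_{-π}^{π} (2x - 7)^2 dx = 4π^2/3 + 49 = 4π^2/3 + 49.
Parseval ⇒ Σ |c_n|^2 = 4π^2/3 + 49.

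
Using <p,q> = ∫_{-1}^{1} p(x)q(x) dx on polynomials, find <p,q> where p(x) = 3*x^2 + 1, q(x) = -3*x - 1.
<p,q> = -4

Expand the product: p(x)·q(x) = -9*x^3 - 3*x^2 - 3*x - 1.
∫_{-1}^{1} of each monomial x^k gives [2/(k+1) if k even, 0 if k odd]. Integrating term-by-term (or equivalently evaluating the antiderivative F(x) = -9*x^4/4 - x^3 - 3*x^2/2 - x at the endpoints):
  F(1) − F(−1) = -23/4 − (-7/4) = -4.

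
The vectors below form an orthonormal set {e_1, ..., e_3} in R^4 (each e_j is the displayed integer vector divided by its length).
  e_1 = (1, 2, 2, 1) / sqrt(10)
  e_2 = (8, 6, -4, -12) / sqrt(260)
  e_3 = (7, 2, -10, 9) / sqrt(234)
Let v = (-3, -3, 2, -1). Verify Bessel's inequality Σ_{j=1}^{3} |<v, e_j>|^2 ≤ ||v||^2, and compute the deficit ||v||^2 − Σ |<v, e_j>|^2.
Σ |<v, e_j>|^2 = 203/9; ||v||^2 = 23; deficit = 4/9

Write each e_j = u_j / sqrt(<u_j, u_j>) where u_j is the displayed integer vector. Then <v, e_j> = <v, u_j> / sqrt(<u_j, u_j>), so |<v, e_j>|^2 = <v, u_j>^2 / <u_j, u_j>.
Coefficients: <v, e_1> = -6/sqrt(10), <v, e_2> = -38/sqrt(260), <v, e_3> = -56/sqrt(234).
Square and sum: Σ |<v, e_j>|^2 = 203/9.
Compute ||v||^2 = v·v = 23.
Deficit = 23 − 203/9 = 4/9 ≥ 0, confirming Bessel's inequality. (The deficit equals ||v − Σ <v,e_j> e_j||^2, the squared distance from v to span{e_j}.)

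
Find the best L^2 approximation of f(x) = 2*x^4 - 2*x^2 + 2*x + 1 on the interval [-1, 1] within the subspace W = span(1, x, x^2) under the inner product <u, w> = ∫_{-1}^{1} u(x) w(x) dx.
g(x) = -2*x^2/7 + 2*x + 29/35

The best approximation g ∈ W is the orthogonal projection of f onto W. Writing g = a_0 + a_1 x + a_2 x^2, the coefficients solve the normal equations G · a = b where
  G_{ij} = <φ_i, φ_j> and b_i = <f, φ_i>, with φ_0 = 1, φ_1 = x, φ_2 = x^2.
G =
  [2, 0, 2/3]
  [0, 2/3, 0]
  [2/3, 0, 2/5],
b = (22/15, 4/3, 46/105).
Solving gives a_0 = 29/35, a_1 = 2, a_2 = -2/7, so
  g(x) = -2*x^2/7 + 2*x + 29/35.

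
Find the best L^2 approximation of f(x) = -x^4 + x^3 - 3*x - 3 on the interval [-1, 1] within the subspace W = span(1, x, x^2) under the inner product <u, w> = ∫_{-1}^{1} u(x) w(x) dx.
g(x) = -6*x^2/7 - 12*x/5 - 102/35

The best approximation g ∈ W is the orthogonal projection of f onto W. Writing g = a_0 + a_1 x + a_2 x^2, the coefficients solve the normal equations G · a = b where
  G_{ij} = <φ_i, φ_j> and b_i = <f, φ_i>, with φ_0 = 1, φ_1 = x, φ_2 = x^2.
G =
  [2, 0, 2/3]
  [0, 2/3, 0]
  [2/3, 0, 2/5],
b = (-32/5, -8/5, -16/7).
Solving gives a_0 = -102/35, a_1 = -12/5, a_2 = -6/7, so
  g(x) = -6*x^2/7 - 12*x/5 - 102/35.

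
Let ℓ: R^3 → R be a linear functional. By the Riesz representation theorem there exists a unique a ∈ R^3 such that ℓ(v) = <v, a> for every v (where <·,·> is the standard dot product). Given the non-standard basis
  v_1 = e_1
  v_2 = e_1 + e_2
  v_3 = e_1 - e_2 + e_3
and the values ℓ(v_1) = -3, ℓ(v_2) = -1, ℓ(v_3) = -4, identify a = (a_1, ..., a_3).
a = (-3, 2, 1)

Write a = (a_1, ..., a_3) in the standard basis. For each basis vector v_i, ℓ(v_i) = <v_i, a> is a linear equation in the a_j's. Collect the n equations into a matrix system V a = ℓ, where row i of V is v_i (expressed in the standard basis). Since V is invertible (lower-triangular with 1s on the diagonal, up to permutation), solve by back-substitution:
  V =
[[1, 0, 0],
 [1, 1, 0],
 [1, -1, 1]]
  V a = (-3, -1, -4)
Solving gives a = (-3, 2, 1).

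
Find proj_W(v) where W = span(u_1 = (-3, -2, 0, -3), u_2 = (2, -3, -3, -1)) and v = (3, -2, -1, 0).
proj_W(v) = (1170/497, -715/497, -1035/497, 135/497)

Set up U = [u_1 | ... | u_2] ∈ R^(4×2). The projector onto W = col(U) is P = U (U^T U)^(-1) U^T.
Compute U^T U =
  [22, 3]
  [3, 23],
and U^T v = (-5, 15).
Solve U^T U · c = U^T v for the coefficients: c = (-160/497, 345/497). The projection is proj_W(v) = U c.
Check: (v - proj_W(v)) · u_1 = 0  (should be 0).
Check: (v - proj_W(v)) · u_2 = 0  (should be 0).
Result: proj_W(v) = (1170/497, -715/497, -1035/497, 135/497).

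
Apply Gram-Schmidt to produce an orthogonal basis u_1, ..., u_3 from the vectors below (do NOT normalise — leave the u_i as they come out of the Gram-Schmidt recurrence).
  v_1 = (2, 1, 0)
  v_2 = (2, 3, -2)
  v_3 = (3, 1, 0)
Orthogonal basis:
  u_1 = (2, 1, 0)
  u_2 = (-4/5, 8/5, -2)
  u_3 = (1/9, -2/9, -2/9)

Apply the Gram-Schmidt recurrence
  u_1 = v_1
  u_i = v_i − Σ_{j<i} ((v_i · u_j) / (u_j · u_j)) · u_j.

Step by step this gives:
  u_1 = (2, 1, 0)
  u_2 = (-4/5, 8/5, -2)
  u_3 = (1/9, -2/9, -2/9)

Orthogonality check:
  u_2 · u_1 = 0 (should be 0)
  u_3 · u_1 = 0 (should be 0)
  u_3 · u_2 = 0 (should be 0)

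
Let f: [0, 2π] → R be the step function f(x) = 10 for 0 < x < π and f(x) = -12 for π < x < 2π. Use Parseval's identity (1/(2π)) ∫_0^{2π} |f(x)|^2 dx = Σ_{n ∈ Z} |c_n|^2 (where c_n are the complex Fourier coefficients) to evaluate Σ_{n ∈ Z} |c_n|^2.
Σ |c_n|^2 = 122

Parseval equates the L^2 energy of f (normalised by 1/(2π)) with the ℓ^2 sum of its Fourier coefficients: (1/(2π)) ∫_0^{2π} |f|^2 = Σ |c_n|^2.
Compute the left side: (1/(2π)) [∫_0^π 10^2 dx + ∫_π^{2π} (-12)^2 dx] = (1/(2π)) · (100π + 144π) = (100 + 144)/2 = 122.
So Σ_{n ∈ Z} |c_n|^2 = 122.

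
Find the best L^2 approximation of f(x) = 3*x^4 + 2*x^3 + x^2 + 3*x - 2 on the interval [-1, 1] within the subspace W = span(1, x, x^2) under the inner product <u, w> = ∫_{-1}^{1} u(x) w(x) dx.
g(x) = 25*x^2/7 + 21*x/5 - 79/35

The best approximation g ∈ W is the orthogonal projection of f onto W. Writing g = a_0 + a_1 x + a_2 x^2, the coefficients solve the normal equations G · a = b where
  G_{ij} = <φ_i, φ_j> and b_i = <f, φ_i>, with φ_0 = 1, φ_1 = x, φ_2 = x^2.
G =
  [2, 0, 2/3]
  [0, 2/3, 0]
  [2/3, 0, 2/5],
b = (-32/15, 14/5, -8/105).
Solving gives a_0 = -79/35, a_1 = 21/5, a_2 = 25/7, so
  g(x) = 25*x^2/7 + 21*x/5 - 79/35.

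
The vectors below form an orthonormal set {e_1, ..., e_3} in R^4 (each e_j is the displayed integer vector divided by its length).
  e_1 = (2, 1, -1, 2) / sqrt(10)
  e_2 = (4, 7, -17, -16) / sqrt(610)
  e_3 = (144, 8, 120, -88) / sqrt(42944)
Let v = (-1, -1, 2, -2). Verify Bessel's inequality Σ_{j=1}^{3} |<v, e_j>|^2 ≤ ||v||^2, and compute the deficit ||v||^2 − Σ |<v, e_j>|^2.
Σ |<v, e_j>|^2 = 10; ||v||^2 = 10; deficit = 0

Write each e_j = u_j / sqrt(<u_j, u_j>) where u_j is the displayed integer vector. Then <v, e_j> = <v, u_j> / sqrt(<u_j, u_j>), so |<v, e_j>|^2 = <v, u_j>^2 / <u_j, u_j>.
Coefficients: <v, e_1> = -9/sqrt(10), <v, e_2> = -13/sqrt(610), <v, e_3> = 264/sqrt(42944).
Square and sum: Σ |<v, e_j>|^2 = 10.
Compute ||v||^2 = v·v = 10.
Deficit = 10 − 10 = 0 ≥ 0, confirming Bessel's inequality. (The deficit equals ||v − Σ <v,e_j> e_j||^2, the squared distance from v to span{e_j}.)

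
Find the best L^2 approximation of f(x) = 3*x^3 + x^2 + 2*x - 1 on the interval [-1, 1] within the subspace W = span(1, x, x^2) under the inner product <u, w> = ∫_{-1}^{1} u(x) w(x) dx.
g(x) = x^2 + 19*x/5 - 1

The best approximation g ∈ W is the orthogonal projection of f onto W. Writing g = a_0 + a_1 x + a_2 x^2, the coefficients solve the normal equations G · a = b where
  G_{ij} = <φ_i, φ_j> and b_i = <f, φ_i>, with φ_0 = 1, φ_1 = x, φ_2 = x^2.
G =
  [2, 0, 2/3]
  [0, 2/3, 0]
  [2/3, 0, 2/5],
b = (-4/3, 38/15, -4/15).
Solving gives a_0 = -1, a_1 = 19/5, a_2 = 1, so
  g(x) = x^2 + 19*x/5 - 1.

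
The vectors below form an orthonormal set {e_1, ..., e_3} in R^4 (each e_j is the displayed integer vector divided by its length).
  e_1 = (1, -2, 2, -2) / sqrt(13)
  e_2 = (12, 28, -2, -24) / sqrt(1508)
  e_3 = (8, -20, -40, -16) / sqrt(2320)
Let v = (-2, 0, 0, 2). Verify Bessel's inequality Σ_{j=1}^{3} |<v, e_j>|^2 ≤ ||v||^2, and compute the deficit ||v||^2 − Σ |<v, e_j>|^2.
Σ |<v, e_j>|^2 = 36/5; ||v||^2 = 8; deficit = 4/5

Write each e_j = u_j / sqrt(<u_j, u_j>) where u_j is the displayed integer vector. Then <v, e_j> = <v, u_j> / sqrt(<u_j, u_j>), so |<v, e_j>|^2 = <v, u_j>^2 / <u_j, u_j>.
Coefficients: <v, e_1> = -6/sqrt(13), <v, e_2> = -72/sqrt(1508), <v, e_3> = -48/sqrt(2320).
Square and sum: Σ |<v, e_j>|^2 = 36/5.
Compute ||v||^2 = v·v = 8.
Deficit = 8 − 36/5 = 4/5 ≥ 0, confirming Bessel's inequality. (The deficit equals ||v − Σ <v,e_j> e_j||^2, the squared distance from v to span{e_j}.)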